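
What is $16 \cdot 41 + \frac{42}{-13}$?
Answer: $\frac{8486}{13} \approx 652.77$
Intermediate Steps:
$16 \cdot 41 + \frac{42}{-13} = 656 + 42 \left(- \frac{1}{13}\right) = 656 - \frac{42}{13} = \frac{8486}{13}$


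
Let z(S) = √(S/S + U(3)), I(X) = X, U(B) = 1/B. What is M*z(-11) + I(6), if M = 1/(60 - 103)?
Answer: 6 - 2*√3/129 ≈ 5.9731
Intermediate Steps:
M = -1/43 (M = 1/(-43) = -1/43 ≈ -0.023256)
z(S) = 2*√3/3 (z(S) = √(S/S + 1/3) = √(1 + ⅓) = √(4/3) = 2*√3/3)
M*z(-11) + I(6) = -2*√3/129 + 6 = 6 - 2*√3/129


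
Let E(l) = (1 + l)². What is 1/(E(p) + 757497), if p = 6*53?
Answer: 1/859258 ≈ 1.1638e-6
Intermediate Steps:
p = 318
1/(E(p) + 757497) = 1/((1 + 318)² + 757497) = 1/(319² + 757497) = 1/(101761 + 757497) = 1/859258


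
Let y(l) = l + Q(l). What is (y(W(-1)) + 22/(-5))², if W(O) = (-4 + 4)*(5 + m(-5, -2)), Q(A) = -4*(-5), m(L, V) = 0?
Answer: 6084/25 ≈ 243.36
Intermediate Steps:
Q(A) = 20
W(O) = 0 (W(O) = (-4 + 4)*(5 + 0) = 0*5 = 0)
y(l) = 20 + l (y(l) = l + 20 = 20 + l)
(y(W(-1)) + 22/(-5))² = ((20 + 0) + 22/(-5))² = (20 + 22*(-⅕))² = (20 - 22/5)² = (78/5)² = 6084/25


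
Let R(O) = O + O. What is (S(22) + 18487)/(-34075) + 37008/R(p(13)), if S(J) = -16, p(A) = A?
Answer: 13410291/9425 ≈ 1422.8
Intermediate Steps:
R(O) = 2*O
(S(22) + 18487)/(-34075) + 37008/R(p(13)) = (-16 + 18487)/(-34075) + 37008/((2*13)) = 18471*(-1/34075) + 37008/26 = -393/725 + 37008*(1/26) = -393/725 + 18504/13 = 13410291/9425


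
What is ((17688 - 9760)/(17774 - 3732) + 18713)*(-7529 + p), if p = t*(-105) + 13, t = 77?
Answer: -2049783205137/7021 ≈ -2.9195e+8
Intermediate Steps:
p = -8072 (p = 77*(-105) + 13 = -8085 + 13 = -8072)
((17688 - 9760)/(17774 - 3732) + 18713)*(-7529 + p) = ((17688 - 9760)/(17774 - 3732) + 18713)*(-7529 - 8072) = (7928/14042 + 18713)*(-15601) = (7928*(1/14042) + 18713)*(-15601) = (3964/7021 + 18713)*(-15601) = (131387937/7021)*(-15601) = -2049783205137/7021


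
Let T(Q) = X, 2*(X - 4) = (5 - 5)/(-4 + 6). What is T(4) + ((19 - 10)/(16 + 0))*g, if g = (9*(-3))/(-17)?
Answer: 1331/272 ≈ 4.8934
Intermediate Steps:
X = 4 (X = 4 + ((5 - 5)/(-4 + 6))/2 = 4 + (0/2)/2 = 4 + (0*(½))/2 = 4 + (½)*0 = 4 + 0 = 4)
T(Q) = 4
g = 27/17 (g = -27*(-1/17) = 27/17 ≈ 1.5882)
T(4) + ((19 - 10)/(16 + 0))*g = 4 + ((19 - 10)/(16 + 0))*(27/17) = 4 + (9/16)*(27/17) = 4 + 243/272 = 1331/272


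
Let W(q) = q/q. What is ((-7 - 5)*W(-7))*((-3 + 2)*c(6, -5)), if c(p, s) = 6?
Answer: 72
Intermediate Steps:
W(q) = 1
((-7 - 5)*W(-7))*((-3 + 2)*c(6, -5)) = ((-7 - 5)*1)*((-3 + 2)*6) = (-12*1)*(-1*6) = -12*(-6) = 72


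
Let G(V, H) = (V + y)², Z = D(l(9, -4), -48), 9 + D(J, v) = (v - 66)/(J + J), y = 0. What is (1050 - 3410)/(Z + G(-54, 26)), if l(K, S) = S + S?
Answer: -18880/23313 ≈ -0.80985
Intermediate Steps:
l(K, S) = 2*S
D(J, v) = -9 + (-66 + v)/(2*J) (D(J, v) = -9 + (v - 66)/(J + J) = -9 + (-66 + v)/((2*J)) = -9 + (-66 + v)*(1/(2*J)) = -9 + (-66 + v)/(2*J))
Z = -15/8 (Z = (-66 - 48 - 36*(-4))/(2*((2*(-4)))) = (½)*(-66 - 48 - 18*(-8))/(-8) = (½)*(-⅛)*(-66 - 48 + 144) = (½)*(-⅛)*30 = -15/8 ≈ -1.8750)
G(V, H) = V² (G(V, H) = (V + 0)² = V²)
(1050 - 3410)/(Z + G(-54, 26)) = (1050 - 3410)/(-15/8 + (-54)²) = -2360/(-15/8 + 2916) = -2360/23313/8 = -2360*8/23313 = -18880/23313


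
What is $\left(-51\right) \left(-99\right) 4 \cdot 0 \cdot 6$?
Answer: $0$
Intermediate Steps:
$\left(-51\right) \left(-99\right) 4 \cdot 0 \cdot 6 = 5049 \cdot 0 \cdot 6 = 5049 \cdot 0 = 0$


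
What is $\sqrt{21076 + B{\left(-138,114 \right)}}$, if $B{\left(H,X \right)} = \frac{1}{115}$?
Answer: $\frac{\sqrt{278730215}}{115} \approx 145.18$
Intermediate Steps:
$B{\left(H,X \right)} = \frac{1}{115}$
$\sqrt{21076 + B{\left(-138,114 \right)}} = \sqrt{21076 + \frac{1}{115}} = \sqrt{\frac{2423741}{115}} = \frac{\sqrt{278730215}}{115}$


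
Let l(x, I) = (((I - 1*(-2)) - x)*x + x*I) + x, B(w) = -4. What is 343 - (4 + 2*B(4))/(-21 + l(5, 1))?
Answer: 7199/21 ≈ 342.81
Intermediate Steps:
l(x, I) = x + I*x + x*(2 + I - x) (l(x, I) = (((I + 2) - x)*x + I*x) + x = (((2 + I) - x)*x + I*x) + x = ((2 + I - x)*x + I*x) + x = (x*(2 + I - x) + I*x) + x = (I*x + x*(2 + I - x)) + x = x + I*x + x*(2 + I - x))
343 - (4 + 2*B(4))/(-21 + l(5, 1)) = 343 - (4 + 2*(-4))/(-21 + 5*(3 - 1*5 + 2*1)) = 343 - (4 - 8)/(-21 + 5*(3 - 5 + 2)) = 343 - (-4)/(-21 + 5*0) = 343 - (-4)/(-21 + 0) = 343 - (-4)/(-21) = 343 - (-4)*(-1)/21 = 343 - 1*4/21 = 343 - 4/21 = 7199/21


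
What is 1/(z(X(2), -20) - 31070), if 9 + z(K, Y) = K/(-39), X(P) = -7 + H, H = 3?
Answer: -39/1212077 ≈ -3.2176e-5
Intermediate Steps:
X(P) = -4 (X(P) = -7 + 3 = -4)
z(K, Y) = -9 - K/39 (z(K, Y) = -9 + K/(-39) = -9 + K*(-1/39) = -9 - K/39)
1/(z(X(2), -20) - 31070) = 1/((-9 - 1/39*(-4)) - 31070) = 1/((-9 + 4/39) - 31070) = 1/(-347/39 - 31070) = 1/(-1212077/39) = -39/1212077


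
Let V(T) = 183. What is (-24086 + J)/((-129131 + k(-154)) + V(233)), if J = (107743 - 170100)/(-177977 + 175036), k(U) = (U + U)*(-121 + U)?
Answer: 70774569/130133368 ≈ 0.54386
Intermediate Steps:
k(U) = 2*U*(-121 + U) (k(U) = (2*U)*(-121 + U) = 2*U*(-121 + U))
J = 62357/2941 (J = -62357/(-2941) = -62357*(-1/2941) = 62357/2941 ≈ 21.203)
(-24086 + J)/((-129131 + k(-154)) + V(233)) = (-24086 + 62357/2941)/((-129131 + 2*(-154)*(-121 - 154)) + 183) = -70774569/(2941*((-129131 + 2*(-154)*(-275)) + 183)) = -70774569/(2941*((-129131 + 84700) + 183)) = -70774569/(2941*(-44431 + 183)) = -70774569/2941/(-44248) = -70774569/2941*(-1/44248) = 70774569/130133368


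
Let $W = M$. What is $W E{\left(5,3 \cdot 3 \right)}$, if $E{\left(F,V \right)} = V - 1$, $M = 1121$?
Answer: $8968$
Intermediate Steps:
$E{\left(F,V \right)} = -1 + V$
$W = 1121$
$W E{\left(5,3 \cdot 3 \right)} = 1121 \left(-1 + 3 \cdot 3\right) = 1121 \left(-1 + 9\right) = 1121 \cdot 8 = 8968$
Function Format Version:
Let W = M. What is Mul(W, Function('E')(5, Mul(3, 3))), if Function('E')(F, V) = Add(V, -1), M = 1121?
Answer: 8968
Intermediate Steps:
Function('E')(F, V) = Add(-1, V)
W = 1121
Mul(W, Function('E')(5, Mul(3, 3))) = Mul(1121, Add(-1, Mul(3, 3))) = Mul(1121, Add(-1, 9)) = Mul(1121, 8) = 8968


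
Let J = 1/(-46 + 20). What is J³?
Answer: -1/17576 ≈ -5.6896e-5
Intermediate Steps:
J = -1/26 (J = 1/(-26) = -1/26 ≈ -0.038462)
J³ = (-1/26)³ = -1/17576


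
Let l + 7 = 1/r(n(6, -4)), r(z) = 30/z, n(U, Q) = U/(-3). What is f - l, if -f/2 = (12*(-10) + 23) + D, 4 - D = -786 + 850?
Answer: 4816/15 ≈ 321.07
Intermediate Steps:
n(U, Q) = -U/3 (n(U, Q) = U*(-1/3) = -U/3)
D = -60 (D = 4 - (-786 + 850) = 4 - 1*64 = 4 - 64 = -60)
f = 314 (f = -2*((12*(-10) + 23) - 60) = -2*((-120 + 23) - 60) = -2*(-97 - 60) = -2*(-157) = 314)
l = -106/15 (l = -7 + 1/(30/((-1/3*6))) = -7 + 1/(30/(-2)) = -7 + 1/(30*(-1/2)) = -7 + 1/(-15) = -7 - 1/15 = -106/15 ≈ -7.0667)
f - l = 314 - 1*(-106/15) = 314 + 106/15 = 4816/15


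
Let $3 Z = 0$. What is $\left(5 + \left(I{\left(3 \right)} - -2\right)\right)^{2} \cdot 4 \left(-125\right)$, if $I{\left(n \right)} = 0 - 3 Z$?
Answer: $-24500$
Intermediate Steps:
$Z = 0$ ($Z = \frac{1}{3} \cdot 0 = 0$)
$I{\left(n \right)} = 0$ ($I{\left(n \right)} = 0 - 0 = 0 + 0 = 0$)
$\left(5 + \left(I{\left(3 \right)} - -2\right)\right)^{2} \cdot 4 \left(-125\right) = \left(5 + \left(0 - -2\right)\right)^{2} \cdot 4 \left(-125\right) = \left(5 + \left(0 + 2\right)\right)^{2} \left(-500\right) = \left(5 + 2\right)^{2} \left(-500\right) = 7^{2} \left(-500\right) = 49 \left(-500\right) = -24500$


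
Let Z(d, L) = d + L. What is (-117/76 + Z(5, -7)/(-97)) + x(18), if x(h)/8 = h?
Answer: 1050371/7372 ≈ 142.48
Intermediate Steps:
x(h) = 8*h
Z(d, L) = L + d
(-117/76 + Z(5, -7)/(-97)) + x(18) = (-117/76 + (-7 + 5)/(-97)) + 8*18 = (-117*1/76 - 2*(-1/97)) + 144 = (-117/76 + 2/97) + 144 = -11197/7372 + 144 = 1050371/7372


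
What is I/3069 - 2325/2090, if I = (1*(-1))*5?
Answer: -129925/116622 ≈ -1.1141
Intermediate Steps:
I = -5 (I = -1*5 = -5)
I/3069 - 2325/2090 = -5/3069 - 2325/2090 = -5*1/3069 - 2325*1/2090 = -5/3069 - 465/418 = -129925/116622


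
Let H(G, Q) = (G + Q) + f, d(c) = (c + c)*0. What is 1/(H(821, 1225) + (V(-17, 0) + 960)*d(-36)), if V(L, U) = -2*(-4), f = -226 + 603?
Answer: 1/2423 ≈ 0.00041271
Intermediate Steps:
d(c) = 0 (d(c) = (2*c)*0 = 0)
f = 377
V(L, U) = 8
H(G, Q) = 377 + G + Q (H(G, Q) = (G + Q) + 377 = 377 + G + Q)
1/(H(821, 1225) + (V(-17, 0) + 960)*d(-36)) = 1/((377 + 821 + 1225) + (8 + 960)*0) = 1/(2423 + 968*0) = 1/(2423 + 0) = 1/2423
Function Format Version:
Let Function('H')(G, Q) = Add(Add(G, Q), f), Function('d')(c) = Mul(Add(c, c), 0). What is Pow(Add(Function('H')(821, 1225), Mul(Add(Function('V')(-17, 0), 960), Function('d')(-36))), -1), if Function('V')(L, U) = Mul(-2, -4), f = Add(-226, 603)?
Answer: Rational(1, 2423) ≈ 0.00041271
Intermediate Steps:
Function('d')(c) = 0 (Function('d')(c) = Mul(Mul(2, c), 0) = 0)
f = 377
Function('V')(L, U) = 8
Function('H')(G, Q) = Add(377, G, Q) (Function('H')(G, Q) = Add(Add(G, Q), 377) = Add(377, G, Q))
Pow(Add(Function('H')(821, 1225), Mul(Add(Function('V')(-17, 0), 960), Function('d')(-36))), -1) = Pow(Add(Add(377, 821, 1225), Mul(Add(8, 960), 0)), -1) = Pow(Add(2423, Mul(968, 0)), -1) = Pow(Add(2423, 0), -1) = Pow(2423, -1) = Rational(1, 2423)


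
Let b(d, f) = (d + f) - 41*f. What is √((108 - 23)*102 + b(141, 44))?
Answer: √7051 ≈ 83.970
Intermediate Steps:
b(d, f) = d - 40*f
√((108 - 23)*102 + b(141, 44)) = √((108 - 23)*102 + (141 - 40*44)) = √(85*102 + (141 - 1760)) = √(8670 - 1619) = √7051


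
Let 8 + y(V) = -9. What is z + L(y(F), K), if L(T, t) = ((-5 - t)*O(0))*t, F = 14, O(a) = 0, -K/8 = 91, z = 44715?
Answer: 44715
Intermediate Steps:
K = -728 (K = -8*91 = -728)
y(V) = -17 (y(V) = -8 - 9 = -17)
L(T, t) = 0 (L(T, t) = ((-5 - t)*0)*t = 0*t = 0)
z + L(y(F), K) = 44715 + 0 = 44715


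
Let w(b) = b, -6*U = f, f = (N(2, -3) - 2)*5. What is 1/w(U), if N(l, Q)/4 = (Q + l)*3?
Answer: 3/35 ≈ 0.085714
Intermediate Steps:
N(l, Q) = 12*Q + 12*l (N(l, Q) = 4*((Q + l)*3) = 4*(3*Q + 3*l) = 12*Q + 12*l)
f = -70 (f = ((12*(-3) + 12*2) - 2)*5 = ((-36 + 24) - 2)*5 = (-12 - 2)*5 = -14*5 = -70)
U = 35/3 (U = -1/6*(-70) = 35/3 ≈ 11.667)
1/w(U) = 1/(35/3) = 3/35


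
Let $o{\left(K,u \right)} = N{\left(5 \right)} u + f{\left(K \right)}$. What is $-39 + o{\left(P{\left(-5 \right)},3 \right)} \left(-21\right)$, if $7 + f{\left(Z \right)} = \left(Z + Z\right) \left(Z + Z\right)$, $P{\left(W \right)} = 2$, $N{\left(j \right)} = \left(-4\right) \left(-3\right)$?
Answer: $-984$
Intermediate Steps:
$N{\left(j \right)} = 12$
$f{\left(Z \right)} = -7 + 4 Z^{2}$ ($f{\left(Z \right)} = -7 + \left(Z + Z\right) \left(Z + Z\right) = -7 + 2 Z 2 Z = -7 + 4 Z^{2}$)
$o{\left(K,u \right)} = -7 + 4 K^{2} + 12 u$ ($o{\left(K,u \right)} = 12 u + \left(-7 + 4 K^{2}\right) = -7 + 4 K^{2} + 12 u$)
$-39 + o{\left(P{\left(-5 \right)},3 \right)} \left(-21\right) = -39 + \left(-7 + 4 \cdot 2^{2} + 12 \cdot 3\right) \left(-21\right) = -39 + \left(-7 + 4 \cdot 4 + 36\right) \left(-21\right) = -39 + \left(-7 + 16 + 36\right) \left(-21\right) = -39 + 45 \left(-21\right) = -39 - 945 = -984$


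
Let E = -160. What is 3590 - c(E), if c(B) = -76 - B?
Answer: 3506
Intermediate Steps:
3590 - c(E) = 3590 - (-76 - 1*(-160)) = 3590 - (-76 + 160) = 3590 - 1*84 = 3590 - 84 = 3506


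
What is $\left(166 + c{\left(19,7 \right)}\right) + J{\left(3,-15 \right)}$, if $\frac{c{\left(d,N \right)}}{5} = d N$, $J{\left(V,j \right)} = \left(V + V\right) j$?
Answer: $741$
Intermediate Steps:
$J{\left(V,j \right)} = 2 V j$
$c{\left(d,N \right)} = 5 N d$ ($c{\left(d,N \right)} = 5 d N = 5 N d$)
$\left(166 + c{\left(19,7 \right)}\right) + J{\left(3,-15 \right)} = \left(166 + 5 \cdot 7 \cdot 19\right) + 2 \cdot 3 \left(-15\right) = \left(166 + 665\right) - 90 = 831 - 90 = 741$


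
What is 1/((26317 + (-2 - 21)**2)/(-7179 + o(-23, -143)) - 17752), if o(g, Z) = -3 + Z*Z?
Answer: -13267/235488938 ≈ -5.6338e-5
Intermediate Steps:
o(g, Z) = -3 + Z**2
1/((26317 + (-2 - 21)**2)/(-7179 + o(-23, -143)) - 17752) = 1/((26317 + (-2 - 21)**2)/(-7179 + (-3 + (-143)**2)) - 17752) = 1/((26317 + (-23)**2)/(-7179 + (-3 + 20449)) - 17752) = 1/((26317 + 529)/(-7179 + 20446) - 17752) = 1/(26846/13267 - 17752) = 1/(-235488938/13267) = -13267/235488938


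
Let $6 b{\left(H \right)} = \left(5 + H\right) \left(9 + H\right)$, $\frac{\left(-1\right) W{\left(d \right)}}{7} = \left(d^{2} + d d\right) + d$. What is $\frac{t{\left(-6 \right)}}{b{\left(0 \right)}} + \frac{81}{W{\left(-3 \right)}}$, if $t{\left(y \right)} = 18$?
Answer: $\frac{57}{35} \approx 1.6286$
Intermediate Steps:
$W{\left(d \right)} = - 14 d^{2} - 7 d$ ($W{\left(d \right)} = - 7 \left(\left(d^{2} + d d\right) + d\right) = - 7 \left(\left(d^{2} + d^{2}\right) + d\right) = - 7 \left(2 d^{2} + d\right) = - 7 \left(d + 2 d^{2}\right) = - 14 d^{2} - 7 d$)
$b{\left(H \right)} = \frac{\left(5 + H\right) \left(9 + H\right)}{6}$
$\frac{t{\left(-6 \right)}}{b{\left(0 \right)}} + \frac{81}{W{\left(-3 \right)}} = \frac{18}{\frac{15}{2} + \frac{0^{2}}{6} + \frac{7}{3} \cdot 0} + \frac{81}{\left(-7\right) \left(-3\right) \left(1 + 2 \left(-3\right)\right)} = \frac{18}{\frac{15}{2} + \frac{1}{6} \cdot 0 + 0} + \frac{81}{\left(-7\right) \left(-3\right) \left(1 - 6\right)} = \frac{18}{\frac{15}{2} + 0 + 0} + \frac{81}{\left(-7\right) \left(-3\right) \left(-5\right)} = \frac{18}{\frac{15}{2}} + \frac{81}{-105} = 18 \cdot \frac{2}{15} + 81 \left(- \frac{1}{105}\right) = \frac{12}{5} - \frac{27}{35} = \frac{57}{35}$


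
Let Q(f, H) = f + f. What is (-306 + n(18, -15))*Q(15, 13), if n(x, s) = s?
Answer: -9630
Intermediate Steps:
Q(f, H) = 2*f
(-306 + n(18, -15))*Q(15, 13) = (-306 - 15)*(2*15) = -321*30 = -9630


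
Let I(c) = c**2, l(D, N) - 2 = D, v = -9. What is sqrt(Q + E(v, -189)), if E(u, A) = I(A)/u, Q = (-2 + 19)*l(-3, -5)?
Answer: I*sqrt(3986) ≈ 63.135*I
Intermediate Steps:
l(D, N) = 2 + D
Q = -17 (Q = (-2 + 19)*(2 - 3) = 17*(-1) = -17)
E(u, A) = A**2/u
sqrt(Q + E(v, -189)) = sqrt(-17 + (-189)**2/(-9)) = sqrt(-17 + 35721*(-1/9)) = sqrt(-17 - 3969) = sqrt(-3986) = I*sqrt(3986)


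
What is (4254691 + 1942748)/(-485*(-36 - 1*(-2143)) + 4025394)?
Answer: 6197439/3003499 ≈ 2.0634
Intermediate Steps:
(4254691 + 1942748)/(-485*(-36 - 1*(-2143)) + 4025394) = 6197439/(-485*(-36 + 2143) + 4025394) = 6197439/(-485*2107 + 4025394) = 6197439/(-1021895 + 4025394) = 6197439/3003499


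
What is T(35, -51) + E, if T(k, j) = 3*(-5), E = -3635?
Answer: -3650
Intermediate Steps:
T(k, j) = -15
T(35, -51) + E = -15 - 3635 = -3650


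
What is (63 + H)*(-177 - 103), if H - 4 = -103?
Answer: 10080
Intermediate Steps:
H = -99 (H = 4 - 103 = -99)
(63 + H)*(-177 - 103) = (63 - 99)*(-177 - 103) = -36*(-280) = 10080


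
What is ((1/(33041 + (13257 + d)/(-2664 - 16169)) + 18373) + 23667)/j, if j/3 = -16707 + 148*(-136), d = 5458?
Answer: -26159072112353/68760900611190 ≈ -0.38044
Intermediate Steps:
j = -110505 (j = 3*(-16707 + 148*(-136)) = 3*(-16707 - 20128) = 3*(-36835) = -110505)
((1/(33041 + (13257 + d)/(-2664 - 16169)) + 18373) + 23667)/j = ((1/(33041 + (13257 + 5458)/(-2664 - 16169)) + 18373) + 23667)/(-110505) = ((1/(33041 + 18715/(-18833)) + 18373) + 23667)*(-1/110505) = ((1/(33041 + 18715*(-1/18833)) + 18373) + 23667)*(-1/110505) = ((1/(33041 - 18715/18833) + 18373) + 23667)*(-1/110505) = ((1/(622242438/18833) + 18373) + 23667)*(-1/110505) = ((18833/622242438 + 18373) + 23667)*(-1/110505) = (11432460332207/622242438 + 23667)*(-1/110505) = (26159072112353/622242438)*(-1/110505) = -26159072112353/68760900611190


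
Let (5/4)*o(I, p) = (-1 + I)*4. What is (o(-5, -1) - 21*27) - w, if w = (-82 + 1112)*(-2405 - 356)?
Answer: 14216219/5 ≈ 2.8432e+6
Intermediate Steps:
o(I, p) = -16/5 + 16*I/5 (o(I, p) = 4*((-1 + I)*4)/5 = 4*(-4 + 4*I)/5 = -16/5 + 16*I/5)
w = -2843830 (w = 1030*(-2761) = -2843830)
(o(-5, -1) - 21*27) - w = ((-16/5 + (16/5)*(-5)) - 21*27) - 1*(-2843830) = ((-16/5 - 16) - 567) + 2843830 = (-96/5 - 567) + 2843830 = -2931/5 + 2843830 = 14216219/5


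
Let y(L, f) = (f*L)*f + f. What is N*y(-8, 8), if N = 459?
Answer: -231336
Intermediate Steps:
y(L, f) = f + L*f² (y(L, f) = (L*f)*f + f = L*f² + f = f + L*f²)
N*y(-8, 8) = 459*(8*(1 - 8*8)) = 459*(8*(1 - 64)) = 459*(8*(-63)) = 459*(-504) = -231336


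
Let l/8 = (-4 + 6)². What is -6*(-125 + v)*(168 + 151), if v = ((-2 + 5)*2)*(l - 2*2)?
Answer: -82302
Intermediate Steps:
l = 32 (l = 8*(-4 + 6)² = 8*2² = 8*4 = 32)
v = 168 (v = ((-2 + 5)*2)*(32 - 2*2) = (3*2)*(32 - 4) = 6*28 = 168)
-6*(-125 + v)*(168 + 151) = -6*(-125 + 168)*(168 + 151) = -258*319 = -6*13717 = -82302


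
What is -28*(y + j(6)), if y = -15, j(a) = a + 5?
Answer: 112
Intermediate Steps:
j(a) = 5 + a
-28*(y + j(6)) = -28*(-15 + (5 + 6)) = -28*(-15 + 11) = -28*(-4) = 112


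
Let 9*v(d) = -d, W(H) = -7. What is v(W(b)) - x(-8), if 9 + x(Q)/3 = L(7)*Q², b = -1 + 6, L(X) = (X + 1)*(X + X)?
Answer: -193286/9 ≈ -21476.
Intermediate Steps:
L(X) = 2*X*(1 + X) (L(X) = (1 + X)*(2*X) = 2*X*(1 + X))
b = 5
x(Q) = -27 + 336*Q² (x(Q) = -27 + 3*((2*7*(1 + 7))*Q²) = -27 + 3*((2*7*8)*Q²) = -27 + 3*(112*Q²) = -27 + 336*Q²)
v(d) = -d/9 (v(d) = (-d)/9 = -d/9)
v(W(b)) - x(-8) = -⅑*(-7) - (-27 + 336*(-8)²) = 7/9 - (-27 + 336*64) = 7/9 - (-27 + 21504) = 7/9 - 1*21477 = 7/9 - 21477 = -193286/9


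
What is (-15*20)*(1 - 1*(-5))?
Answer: -1800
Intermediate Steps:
(-15*20)*(1 - 1*(-5)) = -300*(1 + 5) = -300*6 = -1800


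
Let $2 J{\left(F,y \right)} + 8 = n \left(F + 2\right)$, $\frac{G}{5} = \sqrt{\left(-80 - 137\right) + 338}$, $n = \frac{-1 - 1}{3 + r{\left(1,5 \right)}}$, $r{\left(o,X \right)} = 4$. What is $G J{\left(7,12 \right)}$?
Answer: $- \frac{2035}{7} \approx -290.71$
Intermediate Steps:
$n = - \frac{2}{7}$ ($n = \frac{-1 - 1}{3 + 4} = - \frac{2}{7} \approx -0.28571$)
$G = 55$ ($G = 5 \sqrt{\left(-80 - 137\right) + 338} = 5 \sqrt{-217 + 338} = 5 \sqrt{121} = 5 \cdot 11 = 55$)
$J{\left(F,y \right)} = - \frac{30}{7} - \frac{F}{7}$ ($J{\left(F,y \right)} = -4 + \frac{\left(- \frac{2}{7}\right) \left(F + 2\right)}{2} = -4 + \frac{\left(- \frac{2}{7}\right) \left(2 + F\right)}{2} = -4 + \frac{- \frac{4}{7} - \frac{2 F}{7}}{2} = -4 - \left(\frac{2}{7} + \frac{F}{7}\right) = - \frac{30}{7} - \frac{F}{7}$)
$G J{\left(7,12 \right)} = 55 \left(- \frac{30}{7} - 1\right) = 55 \left(- \frac{37}{7}\right) = - \frac{2035}{7}$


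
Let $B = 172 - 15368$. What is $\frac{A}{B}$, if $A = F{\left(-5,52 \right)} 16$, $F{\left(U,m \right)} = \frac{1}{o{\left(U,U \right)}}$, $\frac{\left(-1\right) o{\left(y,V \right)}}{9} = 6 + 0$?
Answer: $\frac{2}{102573} \approx 1.9498 \cdot 10^{-5}$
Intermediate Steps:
$o{\left(y,V \right)} = -54$ ($o{\left(y,V \right)} = - 9 \left(6 + 0\right) = \left(-9\right) 6 = -54$)
$F{\left(U,m \right)} = - \frac{1}{54}$ ($F{\left(U,m \right)} = \frac{1}{-54} = - \frac{1}{54}$)
$A = - \frac{8}{27}$ ($A = \left(- \frac{1}{54}\right) 16 = - \frac{8}{27} \approx -0.2963$)
$B = -15196$ ($B = 172 - 15368 = -15196$)
$\frac{A}{B} = - \frac{8}{27 \left(-15196\right)} = \left(- \frac{8}{27}\right) \left(- \frac{1}{15196}\right) = \frac{2}{102573}$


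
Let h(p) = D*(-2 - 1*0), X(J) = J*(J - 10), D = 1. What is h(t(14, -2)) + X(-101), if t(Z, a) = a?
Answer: 11209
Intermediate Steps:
X(J) = J*(-10 + J)
h(p) = -2 (h(p) = 1*(-2 - 1*0) = 1*(-2 + 0) = 1*(-2) = -2)
h(t(14, -2)) + X(-101) = -2 - 101*(-10 - 101) = -2 - 101*(-111) = -2 + 11211 = 11209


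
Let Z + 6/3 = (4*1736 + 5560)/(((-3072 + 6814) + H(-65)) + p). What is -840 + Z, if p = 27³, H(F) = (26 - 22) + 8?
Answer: -19721450/23437 ≈ -841.47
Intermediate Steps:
H(F) = 12 (H(F) = 4 + 8 = 12)
p = 19683
Z = -34370/23437 (Z = -2 + (4*1736 + 5560)/(((-3072 + 6814) + 12) + 19683) = -2 + (6944 + 5560)/((3742 + 12) + 19683) = -2 + 12504/(3754 + 19683) = -2 + 12504/23437 = -34370/23437 ≈ -1.4665)
-840 + Z = -840 - 34370/23437 = -19721450/23437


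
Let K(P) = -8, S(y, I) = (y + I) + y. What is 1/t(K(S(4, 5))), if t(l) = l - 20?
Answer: -1/28 ≈ -0.035714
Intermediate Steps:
S(y, I) = I + 2*y (S(y, I) = (I + y) + y = I + 2*y)
t(l) = -20 + l
1/t(K(S(4, 5))) = 1/(-20 - 8) = 1/(-28) = -1/28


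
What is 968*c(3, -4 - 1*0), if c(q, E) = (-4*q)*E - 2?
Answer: 44528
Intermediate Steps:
c(q, E) = -2 - 4*E*q (c(q, E) = -4*E*q - 2 = -2 - 4*E*q)
968*c(3, -4 - 1*0) = 968*(-2 - 4*(-4 - 1*0)*3) = 968*(-2 - 4*(-4 + 0)*3) = 968*(-2 - 4*(-4)*3) = 968*(-2 + 48) = 968*46 = 44528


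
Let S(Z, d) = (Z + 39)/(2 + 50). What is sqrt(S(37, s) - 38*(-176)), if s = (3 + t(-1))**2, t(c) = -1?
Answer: sqrt(1130519)/13 ≈ 81.789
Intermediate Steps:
s = 4 (s = (3 - 1)**2 = 2**2 = 4)
S(Z, d) = 3/4 + Z/52 (S(Z, d) = (39 + Z)/52 = (39 + Z)*(1/52) = 3/4 + Z/52)
sqrt(S(37, s) - 38*(-176)) = sqrt((3/4 + (1/52)*37) - 38*(-176)) = sqrt((3/4 + 37/52) + 6688) = sqrt(19/13 + 6688) = sqrt(86963/13) = sqrt(1130519)/13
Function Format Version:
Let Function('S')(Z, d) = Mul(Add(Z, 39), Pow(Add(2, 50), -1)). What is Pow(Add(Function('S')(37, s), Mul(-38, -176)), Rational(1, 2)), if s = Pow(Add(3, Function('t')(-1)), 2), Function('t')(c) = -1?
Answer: Mul(Rational(1, 13), Pow(1130519, Rational(1, 2))) ≈ 81.789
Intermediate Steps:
s = 4 (s = Pow(Add(3, -1), 2) = Pow(2, 2) = 4)
Function('S')(Z, d) = Add(Rational(3, 4), Mul(Rational(1, 52), Z)) (Function('S')(Z, d) = Mul(Add(39, Z), Pow(52, -1)) = Mul(Add(39, Z), Rational(1, 52)) = Add(Rational(3, 4), Mul(Rational(1, 52), Z)))
Pow(Add(Function('S')(37, s), Mul(-38, -176)), Rational(1, 2)) = Pow(Add(Add(Rational(3, 4), Mul(Rational(1, 52), 37)), Mul(-38, -176)), Rational(1, 2)) = Pow(Add(Add(Rational(3, 4), Rational(37, 52)), 6688), Rational(1, 2)) = Pow(Add(Rational(19, 13), 6688), Rational(1, 2)) = Pow(Rational(86963, 13), Rational(1, 2)) = Mul(Rational(1, 13), Pow(1130519, Rational(1, 2)))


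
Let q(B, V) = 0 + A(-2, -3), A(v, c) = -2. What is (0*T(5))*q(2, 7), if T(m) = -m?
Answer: 0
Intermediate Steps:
q(B, V) = -2 (q(B, V) = 0 - 2 = -2)
(0*T(5))*q(2, 7) = (0*(-1*5))*(-2) = (0*(-5))*(-2) = 0*(-2) = 0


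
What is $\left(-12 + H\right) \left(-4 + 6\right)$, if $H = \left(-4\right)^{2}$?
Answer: $8$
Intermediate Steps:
$H = 16$
$\left(-12 + H\right) \left(-4 + 6\right) = \left(-12 + 16\right) \left(-4 + 6\right) = 4 \cdot 2 = 8$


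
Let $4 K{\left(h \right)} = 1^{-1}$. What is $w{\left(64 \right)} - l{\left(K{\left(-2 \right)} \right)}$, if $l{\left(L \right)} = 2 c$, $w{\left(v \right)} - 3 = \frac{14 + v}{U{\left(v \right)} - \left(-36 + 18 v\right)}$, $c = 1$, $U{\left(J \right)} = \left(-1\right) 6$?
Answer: $\frac{174}{187} \approx 0.93048$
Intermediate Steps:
$U{\left(J \right)} = -6$
$w{\left(v \right)} = 3 + \frac{14 + v}{30 - 18 v}$ ($w{\left(v \right)} = 3 + \frac{14 + v}{-6 - \left(-36 + 18 v\right)} = 3 + \frac{14 + v}{30 - 18 v}$)
$K{\left(h \right)} = \frac{1}{4}$ ($K{\left(h \right)} = \frac{1}{4 \cdot 1} = \frac{1}{4} \cdot 1 = \frac{1}{4}$)
$l{\left(L \right)} = 2$ ($l{\left(L \right)} = 2 \cdot 1 = 2$)
$w{\left(64 \right)} - l{\left(K{\left(-2 \right)} \right)} = \frac{-104 + 53 \cdot 64}{6 \left(-5 + 3 \cdot 64\right)} - 2 = \frac{-104 + 3392}{6 \left(-5 + 192\right)} - 2 = \frac{1}{6} \cdot \frac{1}{187} \cdot 3288 - 2 = \frac{548}{187} - 2 = \frac{174}{187}$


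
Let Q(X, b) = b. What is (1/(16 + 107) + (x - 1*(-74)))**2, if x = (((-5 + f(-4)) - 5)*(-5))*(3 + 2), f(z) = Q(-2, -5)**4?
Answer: 3542006808484/15129 ≈ 2.3412e+8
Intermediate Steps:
f(z) = 625 (f(z) = (-5)**4 = 625)
x = -15375 (x = (((-5 + 625) - 5)*(-5))*(3 + 2) = ((620 - 5)*(-5))*5 = (615*(-5))*5 = -3075*5 = -15375)
(1/(16 + 107) + (x - 1*(-74)))**2 = (1/(16 + 107) + (-15375 - 1*(-74)))**2 = (1/123 + (-15375 + 74))**2 = (1/123 - 15301)**2 = (-1882022/123)**2 = 3542006808484/15129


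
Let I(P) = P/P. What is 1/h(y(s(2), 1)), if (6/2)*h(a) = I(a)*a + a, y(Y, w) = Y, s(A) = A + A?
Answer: 3/8 ≈ 0.37500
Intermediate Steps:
s(A) = 2*A
I(P) = 1
h(a) = 2*a/3 (h(a) = (1*a + a)/3 = (a + a)/3 = (2*a)/3 = 2*a/3)
1/h(y(s(2), 1)) = 1/(2*(2*2)/3) = 1/((2/3)*4) = 1/(8/3) = 3/8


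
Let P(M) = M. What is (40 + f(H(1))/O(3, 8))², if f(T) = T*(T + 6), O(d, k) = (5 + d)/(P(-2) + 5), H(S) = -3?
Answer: 85849/64 ≈ 1341.4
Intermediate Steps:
O(d, k) = 5/3 + d/3 (O(d, k) = (5 + d)/(-2 + 5) = (5 + d)/3 = (5 + d)*(⅓) = 5/3 + d/3)
f(T) = T*(6 + T)
(40 + f(H(1))/O(3, 8))² = (40 + (-3*(6 - 3))/(5/3 + (⅓)*3))² = (40 + (-3*3)/(5/3 + 1))² = (40 - 9/8/3)² = (40 - 9*3/8)² = (40 - 27/8)² = (293/8)² = 85849/64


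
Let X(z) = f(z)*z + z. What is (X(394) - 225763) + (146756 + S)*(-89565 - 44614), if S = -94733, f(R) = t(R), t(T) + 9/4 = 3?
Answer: -13961238381/2 ≈ -6.9806e+9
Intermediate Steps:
t(T) = 3/4 (t(T) = -9/4 + 3 = 3/4)
f(R) = 3/4
X(z) = 7*z/4 (X(z) = 3*z/4 + z = 7*z/4)
(X(394) - 225763) + (146756 + S)*(-89565 - 44614) = ((7/4)*394 - 225763) + (146756 - 94733)*(-89565 - 44614) = (1379/2 - 225763) + 52023*(-134179) = -450147/2 - 6980394117 = -13961238381/2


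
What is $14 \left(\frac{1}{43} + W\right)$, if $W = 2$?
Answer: $\frac{1218}{43} \approx 28.326$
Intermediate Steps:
$14 \left(\frac{1}{43} + W\right) = 14 \left(\frac{1}{43} + 2\right) = 14 \cdot \frac{87}{43} = \frac{1218}{43}$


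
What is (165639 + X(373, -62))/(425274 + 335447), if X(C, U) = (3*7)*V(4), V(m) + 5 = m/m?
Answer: 12735/58517 ≈ 0.21763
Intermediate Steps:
V(m) = -4 (V(m) = -5 + m/m = -5 + 1 = -4)
X(C, U) = -84 (X(C, U) = (3*7)*(-4) = 21*(-4) = -84)
(165639 + X(373, -62))/(425274 + 335447) = (165639 - 84)/(425274 + 335447) = 165555/760721 = 165555*(1/760721) = 12735/58517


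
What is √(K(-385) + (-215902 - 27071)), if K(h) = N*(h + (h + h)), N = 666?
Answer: 3*I*√112467 ≈ 1006.1*I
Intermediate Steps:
K(h) = 1998*h (K(h) = 666*(h + (h + h)) = 666*(h + 2*h) = 666*(3*h) = 1998*h)
√(K(-385) + (-215902 - 27071)) = √(1998*(-385) + (-215902 - 27071)) = √(-769230 - 242973) = √(-1012203) = 3*I*√112467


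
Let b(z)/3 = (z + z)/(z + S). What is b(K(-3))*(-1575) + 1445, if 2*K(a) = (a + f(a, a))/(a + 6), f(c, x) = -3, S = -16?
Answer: 15115/17 ≈ 889.12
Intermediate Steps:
K(a) = (-3 + a)/(2*(6 + a)) (K(a) = ((a - 3)/(a + 6))/2 = ((-3 + a)/(6 + a))/2 = (-3 + a)/(2*(6 + a)))
b(z) = 6*z/(-16 + z) (b(z) = 3*((z + z)/(z - 16)) = 3*((2*z)/(-16 + z)) = 3*(2*z/(-16 + z)) = 6*z/(-16 + z))
b(K(-3))*(-1575) + 1445 = (6*((-3 - 3)/(2*(6 - 3)))/(-16 + (-3 - 3)/(2*(6 - 3))))*(-1575) + 1445 = (6*((1/2)*(-6)/3)/(-16 + (1/2)*(-6)/3))*(-1575) + 1445 = (6*((1/2)*(1/3)*(-6))/(-16 + (1/2)*(1/3)*(-6)))*(-1575) + 1445 = (6*(-1)/(-16 - 1))*(-1575) + 1445 = (6*(-1)/(-17))*(-1575) + 1445 = (6*(-1)*(-1/17))*(-1575) + 1445 = (6/17)*(-1575) + 1445 = -9450/17 + 1445 = 15115/17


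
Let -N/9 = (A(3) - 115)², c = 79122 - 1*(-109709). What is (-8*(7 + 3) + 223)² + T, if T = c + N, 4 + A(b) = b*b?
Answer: 100380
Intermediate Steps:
A(b) = -4 + b² (A(b) = -4 + b*b = -4 + b²)
c = 188831 (c = 79122 + 109709 = 188831)
N = -108900 (N = -9*((-4 + 3²) - 115)² = -9*((-4 + 9) - 115)² = -9*(5 - 115)² = -9*(-110)² = -9*12100 = -108900)
T = 79931 (T = 188831 - 108900 = 79931)
(-8*(7 + 3) + 223)² + T = (-8*(7 + 3) + 223)² + 79931 = (-8*10 + 223)² + 79931 = (-80 + 223)² + 79931 = 143² + 79931 = 20449 + 79931 = 100380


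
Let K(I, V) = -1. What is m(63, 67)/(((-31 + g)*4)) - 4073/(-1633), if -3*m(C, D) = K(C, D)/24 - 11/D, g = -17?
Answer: 3771904661/1512497664 ≈ 2.4938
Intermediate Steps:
m(C, D) = 1/72 + 11/(3*D) (m(C, D) = -(-1/24 - 11/D)/3 = 1/72 + 11/(3*D))
m(63, 67)/(((-31 + g)*4)) - 4073/(-1633) = ((1/72)*(264 + 67)/67)/(((-31 - 17)*4)) - 4073/(-1633) = ((1/72)*(1/67)*331)/((-48*4)) - 4073*(-1/1633) = (331/4824)/(-192) + 4073/1633 = (331/4824)*(-1/192) + 4073/1633 = -331/926208 + 4073/1633 = 3771904661/1512497664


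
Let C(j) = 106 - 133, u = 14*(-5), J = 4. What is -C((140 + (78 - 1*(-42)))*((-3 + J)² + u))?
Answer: 27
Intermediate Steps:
u = -70
C(j) = -27
-C((140 + (78 - 1*(-42)))*((-3 + J)² + u)) = -1*(-27) = 27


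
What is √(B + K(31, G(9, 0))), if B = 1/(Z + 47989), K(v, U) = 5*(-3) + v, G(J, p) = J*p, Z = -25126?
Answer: √8363491167/22863 ≈ 4.0000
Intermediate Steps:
K(v, U) = -15 + v
B = 1/22863 (B = 1/(-25126 + 47989) = 1/22863 ≈ 4.3739e-5)
√(B + K(31, G(9, 0))) = √(1/22863 + (-15 + 31)) = √(1/22863 + 16) = √(365809/22863) = √8363491167/22863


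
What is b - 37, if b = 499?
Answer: 462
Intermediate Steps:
b - 37 = 499 - 37 = 462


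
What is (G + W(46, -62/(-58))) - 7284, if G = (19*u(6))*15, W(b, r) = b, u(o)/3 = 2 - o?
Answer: -10658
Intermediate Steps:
u(o) = 6 - 3*o (u(o) = 3*(2 - o) = 6 - 3*o)
G = -3420 (G = (19*(6 - 3*6))*15 = (19*(6 - 18))*15 = (19*(-12))*15 = -228*15 = -3420)
(G + W(46, -62/(-58))) - 7284 = (-3420 + 46) - 7284 = -3374 - 7284 = -10658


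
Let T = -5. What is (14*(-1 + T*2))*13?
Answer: -2002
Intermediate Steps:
(14*(-1 + T*2))*13 = (14*(-1 - 5*2))*13 = (14*(-1 - 10))*13 = (14*(-11))*13 = -154*13 = -2002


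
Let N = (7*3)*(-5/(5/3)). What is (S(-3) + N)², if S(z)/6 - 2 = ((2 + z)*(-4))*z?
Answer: 15129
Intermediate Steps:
S(z) = 12 + 6*z*(-8 - 4*z) (S(z) = 12 + 6*(((2 + z)*(-4))*z) = 12 + 6*((-8 - 4*z)*z) = 12 + 6*(z*(-8 - 4*z)) = 12 + 6*z*(-8 - 4*z))
N = -63 (N = 21*(-5/(5*(⅓))) = 21*(-5/5/3) = 21*(-5*⅗) = 21*(-3) = -63)
(S(-3) + N)² = ((12 - 48*(-3) - 24*(-3)²) - 63)² = ((12 + 144 - 24*9) - 63)² = ((12 + 144 - 216) - 63)² = (-60 - 63)² = (-123)² = 15129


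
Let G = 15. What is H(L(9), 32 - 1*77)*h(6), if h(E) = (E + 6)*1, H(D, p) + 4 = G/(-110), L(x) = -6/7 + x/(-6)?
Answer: -546/11 ≈ -49.636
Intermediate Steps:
L(x) = -6/7 - x/6 (L(x) = -6*⅐ + x*(-⅙) = -6/7 - x/6)
H(D, p) = -91/22 (H(D, p) = -4 + 15/(-110) = -4 + 15*(-1/110) = -4 - 3/22 = -91/22)
h(E) = 6 + E (h(E) = (6 + E)*1 = 6 + E)
H(L(9), 32 - 1*77)*h(6) = -91*(6 + 6)/22 = -91/22*12 = -546/11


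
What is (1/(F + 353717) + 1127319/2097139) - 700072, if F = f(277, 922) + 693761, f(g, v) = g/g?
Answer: -1537853326014129892/2196709062581 ≈ -7.0007e+5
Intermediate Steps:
f(g, v) = 1
F = 693762 (F = 1 + 693761 = 693762)
(1/(F + 353717) + 1127319/2097139) - 700072 = (1/(693762 + 353717) + 1127319/2097139) - 700072 = (1/1047479 + 1127319*(1/2097139)) - 700072 = (1/1047479 + 1127319/2097139) - 700072 = 1180845075940/2196709062581 - 700072 = -1537853326014129892/2196709062581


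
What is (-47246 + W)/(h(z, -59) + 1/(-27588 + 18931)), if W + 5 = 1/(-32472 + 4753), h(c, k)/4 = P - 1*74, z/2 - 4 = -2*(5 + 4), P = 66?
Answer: 323957423394/219395885 ≈ 1476.6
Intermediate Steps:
z = -28 (z = 8 + 2*(-2*(5 + 4)) = 8 + 2*(-2*9) = 8 + 2*(-18) = 8 - 36 = -28)
h(c, k) = -32 (h(c, k) = 4*(66 - 1*74) = 4*(66 - 74) = 4*(-8) = -32)
W = -138596/27719 (W = -5 + 1/(-32472 + 4753) = -5 + 1/(-27719) = -5 - 1/27719 = -138596/27719 ≈ -5.0000)
(-47246 + W)/(h(z, -59) + 1/(-27588 + 18931)) = (-47246 - 138596/27719)/(-32 + 1/(-27588 + 18931)) = -1309750470/(27719*(-32 + 1/(-8657))) = -1309750470/(27719*(-32 - 1/8657)) = -1309750470/(27719*(-277025/8657)) = -1309750470/27719*(-8657/277025) = 323957423394/219395885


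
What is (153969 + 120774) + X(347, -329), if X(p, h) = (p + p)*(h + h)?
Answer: -181909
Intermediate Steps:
X(p, h) = 4*h*p (X(p, h) = (2*p)*(2*h) = 4*h*p)
(153969 + 120774) + X(347, -329) = (153969 + 120774) + 4*(-329)*347 = 274743 - 456652 = -181909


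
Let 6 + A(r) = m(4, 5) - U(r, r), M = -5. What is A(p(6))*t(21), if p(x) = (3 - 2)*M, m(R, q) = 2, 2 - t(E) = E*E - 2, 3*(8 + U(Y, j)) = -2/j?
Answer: -25346/15 ≈ -1689.7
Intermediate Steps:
U(Y, j) = -8 - 2/(3*j) (U(Y, j) = -8 + (-2/j)/3 = -8 - 2/(3*j))
t(E) = 4 - E² (t(E) = 2 - (E*E - 2) = 2 - (E² - 2) = 2 - (-2 + E²) = 2 + (2 - E²) = 4 - E²)
p(x) = -5 (p(x) = (3 - 2)*(-5) = 1*(-5) = -5)
A(r) = 4 + 2/(3*r) (A(r) = -6 + (2 - (-8 - 2/(3*r))) = -6 + (2 + (8 + 2/(3*r))) = -6 + (10 + 2/(3*r)) = 4 + 2/(3*r))
A(p(6))*t(21) = (4 + (⅔)/(-5))*(4 - 1*21²) = (4 + (⅔)*(-⅕))*(4 - 1*441) = (4 - 2/15)*(4 - 441) = (58/15)*(-437) = -25346/15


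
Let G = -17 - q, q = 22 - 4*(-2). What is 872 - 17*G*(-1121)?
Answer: -894807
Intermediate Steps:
q = 30 (q = 22 + 8 = 30)
G = -47 (G = -17 - 1*30 = -17 - 30 = -47)
872 - 17*G*(-1121) = 872 - 17*(-47)*(-1121) = 872 + 799*(-1121) = 872 - 895679 = -894807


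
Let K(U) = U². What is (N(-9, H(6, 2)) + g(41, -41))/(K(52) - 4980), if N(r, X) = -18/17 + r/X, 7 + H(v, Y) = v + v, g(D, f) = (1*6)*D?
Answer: -20667/193460 ≈ -0.10683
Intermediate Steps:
g(D, f) = 6*D
H(v, Y) = -7 + 2*v (H(v, Y) = -7 + (v + v) = -7 + 2*v)
N(r, X) = -18/17 + r/X (N(r, X) = -18*1/17 + r/X = -18/17 + r/X)
(N(-9, H(6, 2)) + g(41, -41))/(K(52) - 4980) = ((-18/17 - 9/(-7 + 2*6)) + 6*41)/(52² - 4980) = ((-18/17 - 9/(-7 + 12)) + 246)/(2704 - 4980) = ((-18/17 - 9/5) + 246)/(-2276) = ((-18/17 - 9*⅕) + 246)*(-1/2276) = ((-18/17 - 9/5) + 246)*(-1/2276) = (-243/85 + 246)*(-1/2276) = (20667/85)*(-1/2276) = -20667/193460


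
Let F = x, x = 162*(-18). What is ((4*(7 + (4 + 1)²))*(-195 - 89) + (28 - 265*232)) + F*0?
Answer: -97804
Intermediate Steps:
x = -2916
F = -2916
((4*(7 + (4 + 1)²))*(-195 - 89) + (28 - 265*232)) + F*0 = ((4*(7 + (4 + 1)²))*(-195 - 89) + (28 - 265*232)) - 2916*0 = ((4*(7 + 5²))*(-284) + (28 - 61480)) + 0 = ((4*(7 + 25))*(-284) - 61452) + 0 = ((4*32)*(-284) - 61452) + 0 = (128*(-284) - 61452) + 0 = (-36352 - 61452) + 0 = -97804 + 0 = -97804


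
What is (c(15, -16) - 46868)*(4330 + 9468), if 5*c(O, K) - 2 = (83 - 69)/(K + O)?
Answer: -3233588896/5 ≈ -6.4672e+8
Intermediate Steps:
c(O, K) = ⅖ + 14/(5*(K + O)) (c(O, K) = ⅖ + ((83 - 69)/(K + O))/5 = ⅖ + (14/(K + O))/5 = ⅖ + 14/(5*(K + O)))
(c(15, -16) - 46868)*(4330 + 9468) = (2*(7 - 16 + 15)/(5*(-16 + 15)) - 46868)*(4330 + 9468) = ((⅖)*6/(-1) - 46868)*13798 = ((⅖)*(-1)*6 - 46868)*13798 = (-12/5 - 46868)*13798 = -234352/5*13798 = -3233588896/5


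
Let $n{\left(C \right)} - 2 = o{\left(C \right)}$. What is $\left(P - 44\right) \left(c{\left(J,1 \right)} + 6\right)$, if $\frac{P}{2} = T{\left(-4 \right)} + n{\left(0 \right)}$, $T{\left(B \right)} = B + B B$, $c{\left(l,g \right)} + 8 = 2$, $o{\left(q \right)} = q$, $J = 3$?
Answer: $0$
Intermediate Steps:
$c{\left(l,g \right)} = -6$ ($c{\left(l,g \right)} = -8 + 2 = -6$)
$T{\left(B \right)} = B + B^{2}$
$n{\left(C \right)} = 2 + C$
$P = 28$ ($P = 2 \left(- 4 \left(1 - 4\right) + \left(2 + 0\right)\right) = 2 \left(\left(-4\right) \left(-3\right) + 2\right) = 2 \left(12 + 2\right) = 2 \cdot 14 = 28$)
$\left(P - 44\right) \left(c{\left(J,1 \right)} + 6\right) = \left(28 - 44\right) \left(-6 + 6\right) = \left(-16\right) 0 = 0$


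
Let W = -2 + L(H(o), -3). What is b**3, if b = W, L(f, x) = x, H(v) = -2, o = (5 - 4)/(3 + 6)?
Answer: -125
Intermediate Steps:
o = 1/9 ≈ 0.11111
W = -5 (W = -2 - 3 = -5)
b = -5
b**3 = (-5)**3 = -125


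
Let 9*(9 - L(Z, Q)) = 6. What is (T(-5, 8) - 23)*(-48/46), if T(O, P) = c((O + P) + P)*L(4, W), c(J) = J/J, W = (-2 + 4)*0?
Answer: 352/23 ≈ 15.304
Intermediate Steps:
W = 0 (W = 2*0 = 0)
L(Z, Q) = 25/3 (L(Z, Q) = 9 - ⅑*6 = 9 - ⅔ = 25/3)
c(J) = 1
T(O, P) = 25/3 (T(O, P) = 1*(25/3) = 25/3)
(T(-5, 8) - 23)*(-48/46) = (25/3 - 23)*(-48/46) = -(-704)/46 = -44/3*(-24/23) = 352/23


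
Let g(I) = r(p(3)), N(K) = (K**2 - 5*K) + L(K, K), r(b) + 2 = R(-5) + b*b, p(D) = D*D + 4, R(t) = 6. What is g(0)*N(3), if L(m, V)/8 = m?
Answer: 3114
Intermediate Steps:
L(m, V) = 8*m
p(D) = 4 + D**2 (p(D) = D**2 + 4 = 4 + D**2)
r(b) = 4 + b**2 (r(b) = -2 + (6 + b*b) = -2 + (6 + b**2) = 4 + b**2)
N(K) = K**2 + 3*K (N(K) = (K**2 - 5*K) + 8*K = K**2 + 3*K)
g(I) = 173 (g(I) = 4 + (4 + 3**2)**2 = 4 + (4 + 9)**2 = 4 + 13**2 = 4 + 169 = 173)
g(0)*N(3) = 173*(3*(3 + 3)) = 173*(3*6) = 173*18 = 3114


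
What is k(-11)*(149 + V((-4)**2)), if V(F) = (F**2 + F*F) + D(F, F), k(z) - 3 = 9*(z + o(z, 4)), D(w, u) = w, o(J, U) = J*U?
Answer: -333084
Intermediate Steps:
k(z) = 3 + 45*z (k(z) = 3 + 9*(z + z*4) = 3 + 9*(z + 4*z) = 3 + 9*(5*z) = 3 + 45*z)
V(F) = F + 2*F**2 (V(F) = (F**2 + F*F) + F = (F**2 + F**2) + F = 2*F**2 + F = F + 2*F**2)
k(-11)*(149 + V((-4)**2)) = (3 + 45*(-11))*(149 + (-4)**2*(1 + 2*(-4)**2)) = (3 - 495)*(149 + 16*(1 + 2*16)) = -492*(149 + 16*(1 + 32)) = -492*(149 + 16*33) = -492*(149 + 528) = -492*677 = -333084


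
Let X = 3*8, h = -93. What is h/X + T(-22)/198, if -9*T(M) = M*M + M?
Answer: -893/216 ≈ -4.1343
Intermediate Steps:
X = 24
T(M) = -M/9 - M**2/9 (T(M) = -(M*M + M)/9 = -(M**2 + M)/9 = -(M + M**2)/9 = -M/9 - M**2/9)
h/X + T(-22)/198 = -93/24 - 1/9*(-22)*(1 - 22)/198 = -93*1/24 - 1/9*(-22)*(-21)*(1/198) = -31/8 - 154/3*1/198 = -31/8 - 7/27 = -893/216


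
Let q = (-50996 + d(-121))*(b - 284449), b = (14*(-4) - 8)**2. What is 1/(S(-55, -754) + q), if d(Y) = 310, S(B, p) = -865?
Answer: 1/14209971293 ≈ 7.0373e-11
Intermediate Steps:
b = 4096 (b = (-56 - 8)**2 = (-64)**2 = 4096)
q = 14209972158 (q = (-50996 + 310)*(4096 - 284449) = -50686*(-280353) = 14209972158)
1/(S(-55, -754) + q) = 1/(-865 + 14209972158) = 1/14209971293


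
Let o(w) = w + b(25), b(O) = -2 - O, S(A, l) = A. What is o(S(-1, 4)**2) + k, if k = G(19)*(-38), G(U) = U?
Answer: -748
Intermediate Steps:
k = -722 (k = 19*(-38) = -722)
o(w) = -27 + w (o(w) = w + (-2 - 1*25) = w + (-2 - 25) = w - 27 = -27 + w)
o(S(-1, 4)**2) + k = (-27 + (-1)**2) - 722 = (-27 + 1) - 722 = -26 - 722 = -748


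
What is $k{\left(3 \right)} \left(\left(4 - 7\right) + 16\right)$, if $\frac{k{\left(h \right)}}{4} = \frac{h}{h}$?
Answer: $52$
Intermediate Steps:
$k{\left(h \right)} = 4$ ($k{\left(h \right)} = 4 \frac{h}{h} = 4 \cdot 1 = 4$)
$k{\left(3 \right)} \left(\left(4 - 7\right) + 16\right) = 4 \left(\left(4 - 7\right) + 16\right) = 4 \left(-3 + 16\right) = 4 \cdot 13 = 52$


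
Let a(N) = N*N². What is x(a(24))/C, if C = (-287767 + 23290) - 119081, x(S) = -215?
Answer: 215/383558 ≈ 0.00056054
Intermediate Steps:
a(N) = N³
C = -383558 (C = -264477 - 119081 = -383558)
x(a(24))/C = -215/(-383558) = -215*(-1/383558) = 215/383558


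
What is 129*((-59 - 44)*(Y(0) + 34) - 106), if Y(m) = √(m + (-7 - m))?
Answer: -465432 - 13287*I*√7 ≈ -4.6543e+5 - 35154.0*I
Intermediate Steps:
Y(m) = I*√7 (Y(m) = √(-7) = I*√7)
129*((-59 - 44)*(Y(0) + 34) - 106) = 129*((-59 - 44)*(I*√7 + 34) - 106) = 129*(-103*(34 + I*√7) - 106) = 129*((-3502 - 103*I*√7) - 106) = 129*(-3608 - 103*I*√7) = -465432 - 13287*I*√7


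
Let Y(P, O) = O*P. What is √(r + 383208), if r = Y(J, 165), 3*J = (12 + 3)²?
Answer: √395583 ≈ 628.95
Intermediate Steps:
J = 75 (J = (12 + 3)²/3 = (⅓)*15² = (⅓)*225 = 75)
r = 12375 (r = 165*75 = 12375)
√(r + 383208) = √(12375 + 383208) = √395583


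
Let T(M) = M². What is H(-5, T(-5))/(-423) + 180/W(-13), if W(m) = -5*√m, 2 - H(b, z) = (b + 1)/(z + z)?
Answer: -52/10575 + 36*I*√13/13 ≈ -0.0049173 + 9.9846*I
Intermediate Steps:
H(b, z) = 2 - (1 + b)/(2*z) (H(b, z) = 2 - (b + 1)/(z + z) = 2 - (1 + b)/(2*z))
H(-5, T(-5))/(-423) + 180/W(-13) = ((-1 - 1*(-5) + 4*(-5)²)/(2*((-5)²)))/(-423) + 180/((-5*I*√13)) = ((½)*(-1 + 5 + 4*25)/25)*(-1/423) + 180/((-5*I*√13)) = ((½)*(1/25)*(-1 + 5 + 100))*(-1/423) + 180/((-5*I*√13)) = ((½)*(1/25)*104)*(-1/423) + 180*(I*√13/65) = (52/25)*(-1/423) + 36*I*√13/13 = -52/10575 + 36*I*√13/13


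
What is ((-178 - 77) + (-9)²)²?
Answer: 30276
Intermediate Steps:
((-178 - 77) + (-9)²)² = (-255 + 81)² = (-174)² = 30276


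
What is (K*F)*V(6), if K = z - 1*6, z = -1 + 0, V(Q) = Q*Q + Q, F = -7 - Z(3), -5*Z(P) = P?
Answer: 9408/5 ≈ 1881.6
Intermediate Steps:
Z(P) = -P/5
F = -32/5 (F = -7 - (-1)*3/5 = -7 - 1*(-⅗) = -7 + ⅗ = -32/5 ≈ -6.4000)
V(Q) = Q + Q² (V(Q) = Q² + Q = Q + Q²)
z = -1
K = -7 (K = -1 - 1*6 = -1 - 6 = -7)
(K*F)*V(6) = (-7*(-32/5))*(6*(1 + 6)) = 224*(6*7)/5 = (224/5)*42 = 9408/5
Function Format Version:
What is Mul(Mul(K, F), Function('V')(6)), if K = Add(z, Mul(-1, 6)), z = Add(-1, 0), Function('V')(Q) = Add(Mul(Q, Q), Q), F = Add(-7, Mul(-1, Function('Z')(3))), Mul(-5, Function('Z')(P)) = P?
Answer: Rational(9408, 5) ≈ 1881.6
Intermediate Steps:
Function('Z')(P) = Mul(Rational(-1, 5), P)
F = Rational(-32, 5) (F = Add(-7, Mul(-1, Mul(Rational(-1, 5), 3))) = Add(-7, Mul(-1, Rational(-3, 5))) = Add(-7, Rational(3, 5)) = Rational(-32, 5) ≈ -6.4000)
Function('V')(Q) = Add(Q, Pow(Q, 2)) (Function('V')(Q) = Add(Pow(Q, 2), Q) = Add(Q, Pow(Q, 2)))
z = -1
K = -7 (K = Add(-1, Mul(-1, 6)) = Add(-1, -6) = -7)
Mul(Mul(K, F), Function('V')(6)) = Mul(Mul(-7, Rational(-32, 5)), Mul(6, Add(1, 6))) = Mul(Rational(224, 5), Mul(6, 7)) = Mul(Rational(224, 5), 42) = Rational(9408, 5)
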